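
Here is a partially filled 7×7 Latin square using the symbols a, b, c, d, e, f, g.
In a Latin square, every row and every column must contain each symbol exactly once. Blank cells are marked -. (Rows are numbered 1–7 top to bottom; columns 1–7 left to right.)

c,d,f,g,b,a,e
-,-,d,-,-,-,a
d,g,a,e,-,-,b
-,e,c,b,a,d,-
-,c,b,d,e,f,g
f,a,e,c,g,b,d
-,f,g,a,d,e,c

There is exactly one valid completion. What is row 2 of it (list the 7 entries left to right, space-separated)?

e b d f c g a

Row 2, column 2: row 2 has {a, d} and column 2 has {a, c, d, e, f, g}, leaving only b.
Row 2, column 4: row 2 has {a, b, d} and column 4 has {a, b, c, d, e, g}, leaving only f.
Row 2, column 5: row 2 has {a, b, d, f} and column 5 has {a, b, d, e, g}, leaving only c.
Row 2, column 6: row 2 has {a, b, c, d, f} and column 6 has {a, b, d, e, f}, leaving only g.
Row 2, column 1: row 2 has {a, b, c, d, f, g} and column 1 has {c, d, f}, leaving only e.
So row 2 reads: e b d f c g a.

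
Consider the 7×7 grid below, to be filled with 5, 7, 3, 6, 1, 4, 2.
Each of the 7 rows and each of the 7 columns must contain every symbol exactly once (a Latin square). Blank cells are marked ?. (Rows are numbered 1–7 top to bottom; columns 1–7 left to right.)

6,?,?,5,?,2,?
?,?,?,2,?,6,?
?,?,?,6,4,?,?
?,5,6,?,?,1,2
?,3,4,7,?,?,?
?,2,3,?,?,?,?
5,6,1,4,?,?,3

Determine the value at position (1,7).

4

Row 1, column 3: row 1 has {5, 6, 2} and column 3 has {3, 6, 1, 4}, leaving only 7.
Row 2, column 3: row 2 has {6, 2} and column 3 has {7, 3, 6, 1, 4}, leaving only 5.
Row 3, column 3: row 3 has {6, 4} and column 3 has {5, 7, 3, 6, 1, 4}, leaving only 2.
Row 4, column 4: row 4 has {5, 6, 1, 2} and column 4 has {5, 7, 6, 4, 2}, leaving only 3.
Row 4, column 5: row 4 has {5, 3, 6, 1, 2} and column 5 has {4}, leaving only 7.
Row 4, column 1: row 4 has {5, 7, 3, 6, 1, 2} and column 1 has {5, 6}, leaving only 4.
Row 5, column 6: row 5 has {7, 3, 4} and column 6 has {6, 1, 2}, leaving only 5.
Row 6, column 4: row 6 has {3, 2} and column 4 has {5, 7, 3, 6, 4, 2}, leaving only 1.
Row 6, column 1: row 6 has {3, 1, 2} and column 1 has {5, 6, 4}, leaving only 7.
Row 6, column 6: row 6 has {7, 3, 1, 2} and column 6 has {5, 6, 1, 2}, leaving only 4.
Row 7, column 5: row 7 has {5, 3, 6, 1, 4} and column 5 has {7, 4}, leaving only 2.
Row 7, column 6: row 7 has {5, 3, 6, 1, 4, 2} and column 6 has {5, 6, 1, 4, 2}, leaving only 7.
Row 3, column 6: row 3 has {6, 4, 2} and column 6 has {5, 7, 6, 1, 4, 2}, leaving only 3.
Row 3, column 1: row 3 has {3, 6, 4, 2} and column 1 has {5, 7, 6, 4}, leaving only 1.
Row 2, column 1: row 2 has {5, 6, 2} and column 1 has {5, 7, 6, 1, 4}, leaving only 3.
Row 2, column 5: row 2 has {5, 3, 6, 2} and column 5 has {7, 4, 2}, leaving only 1.
Row 1, column 5: row 1 has {5, 7, 6, 2} and column 5 has {7, 1, 4, 2}, leaving only 3.
Row 3, column 2: row 3 has {3, 6, 1, 4, 2} and column 2 has {5, 3, 6, 2}, leaving only 7.
Row 2, column 2: row 2 has {5, 3, 6, 1, 2} and column 2 has {5, 7, 3, 6, 2}, leaving only 4.
Row 1, column 2: row 1 has {5, 7, 3, 6, 2} and column 2 has {5, 7, 3, 6, 4, 2}, leaving only 1.
Row 1 already has {5, 7, 3, 6, 1, 2} and column 7 already has {3, 2}, so row 1, column 7 must be 4.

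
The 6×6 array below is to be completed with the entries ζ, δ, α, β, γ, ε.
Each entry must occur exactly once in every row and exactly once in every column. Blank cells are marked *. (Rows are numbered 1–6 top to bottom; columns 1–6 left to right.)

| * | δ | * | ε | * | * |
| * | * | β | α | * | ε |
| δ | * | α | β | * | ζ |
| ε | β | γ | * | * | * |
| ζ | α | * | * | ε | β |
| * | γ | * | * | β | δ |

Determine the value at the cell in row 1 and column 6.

γ

Row 1, column 3: row 1 has {δ, ε} and column 3 has {α, β, γ}, leaving only ζ.
Row 2, column 1: row 2 has {α, β, ε} and column 1 has {ζ, δ, ε}, leaving only γ.
Row 2, column 2: row 2 has {α, β, γ, ε} and column 2 has {δ, α, β, γ}, leaving only ζ.
Row 2, column 5: row 2 has {ζ, α, β, γ, ε} and column 5 has {β, ε}, leaving only δ.
Row 3, column 2: row 3 has {ζ, δ, α, β} and column 2 has {ζ, δ, α, β, γ}, leaving only ε.
Row 3, column 5: row 3 has {ζ, δ, α, β, ε} and column 5 has {δ, β, ε}, leaving only γ.
Row 1, column 5: row 1 has {ζ, δ, ε} and column 5 has {δ, β, γ, ε}, leaving only α.
Row 1 already has {ζ, δ, α, ε} and column 6 already has {ζ, δ, β, ε}, so row 1, column 6 must be γ.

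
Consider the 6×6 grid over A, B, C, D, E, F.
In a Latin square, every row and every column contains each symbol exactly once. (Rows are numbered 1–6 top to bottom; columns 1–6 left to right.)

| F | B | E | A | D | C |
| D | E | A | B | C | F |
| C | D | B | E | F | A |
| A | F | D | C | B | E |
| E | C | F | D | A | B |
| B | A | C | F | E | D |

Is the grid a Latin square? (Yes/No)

Yes

Each row is a permutation of the 6 symbols, and so is each column.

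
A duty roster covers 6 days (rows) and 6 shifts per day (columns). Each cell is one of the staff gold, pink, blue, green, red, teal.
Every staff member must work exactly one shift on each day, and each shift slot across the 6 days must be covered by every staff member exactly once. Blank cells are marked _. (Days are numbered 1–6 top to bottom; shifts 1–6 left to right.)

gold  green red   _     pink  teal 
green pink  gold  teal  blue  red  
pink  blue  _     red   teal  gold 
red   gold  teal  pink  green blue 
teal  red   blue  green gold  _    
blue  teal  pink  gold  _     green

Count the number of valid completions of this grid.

Day 1, shift 4: eliminating its day and shift leaves {blue}.
Day 3, shift 3: eliminating its day and shift leaves {green}.
Day 5, shift 6: eliminating its day and shift leaves {pink}.
Day 6, shift 5: eliminating its day and shift leaves {red}.
Only one assignment across all blanks avoids any day or shift repeat, giving 1 completion.

1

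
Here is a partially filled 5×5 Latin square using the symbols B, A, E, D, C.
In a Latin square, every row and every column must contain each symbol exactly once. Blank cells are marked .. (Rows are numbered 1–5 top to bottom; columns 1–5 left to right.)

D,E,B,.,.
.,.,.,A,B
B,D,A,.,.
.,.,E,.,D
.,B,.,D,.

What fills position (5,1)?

A

Row 1, column 4: row 1 has {B, E, D} and column 4 has {A, D}, leaving only C.
Row 1, column 5: row 1 has {B, E, D, C} and column 5 has {B, D}, leaving only A.
Row 2, column 2: row 2 has {B, A} and column 2 has {B, E, D}, leaving only C.
Row 2, column 1: row 2 has {B, A, C} and column 1 has {B, D}, leaving only E.
Row 2, column 3: row 2 has {B, A, E, C} and column 3 has {B, A, E}, leaving only D.
Row 3, column 4: row 3 has {B, A, D} and column 4 has {A, D, C}, leaving only E.
Row 3, column 5: row 3 has {B, A, E, D} and column 5 has {B, A, D}, leaving only C.
Row 4, column 2: row 4 has {E, D} and column 2 has {B, E, D, C}, leaving only A.
Row 4, column 1: row 4 has {A, E, D} and column 1 has {B, E, D}, leaving only C.
Row 5 already has {B, D} and column 1 already has {B, E, D, C}, so row 5, column 1 must be A.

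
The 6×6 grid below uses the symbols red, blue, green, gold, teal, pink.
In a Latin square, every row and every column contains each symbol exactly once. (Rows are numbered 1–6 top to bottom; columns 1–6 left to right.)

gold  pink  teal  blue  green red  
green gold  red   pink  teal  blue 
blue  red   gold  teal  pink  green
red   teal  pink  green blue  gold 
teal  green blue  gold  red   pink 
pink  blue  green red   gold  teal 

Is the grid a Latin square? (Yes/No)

Each row is a permutation of the 6 symbols, and so is each column.

Yes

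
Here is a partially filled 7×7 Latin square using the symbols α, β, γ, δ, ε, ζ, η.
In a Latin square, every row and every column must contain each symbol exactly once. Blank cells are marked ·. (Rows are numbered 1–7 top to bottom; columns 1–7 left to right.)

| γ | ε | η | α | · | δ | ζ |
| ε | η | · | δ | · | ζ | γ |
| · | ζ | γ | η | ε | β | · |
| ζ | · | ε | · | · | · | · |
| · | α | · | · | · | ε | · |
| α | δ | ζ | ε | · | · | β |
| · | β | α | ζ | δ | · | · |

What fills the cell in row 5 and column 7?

Row 1, column 5: row 1 has {α, γ, δ, ε, ζ, η} and column 5 has {δ, ε}, leaving only β.
Row 2, column 3: row 2 has {γ, δ, ε, ζ, η} and column 3 has {α, γ, ε, ζ, η}, leaving only β.
Row 2, column 5: row 2 has {β, γ, δ, ε, ζ, η} and column 5 has {β, δ, ε}, leaving only α.
Row 3, column 1: row 3 has {β, γ, ε, ζ, η} and column 1 has {α, γ, ε, ζ}, leaving only δ.
Row 3, column 7: row 3 has {β, γ, δ, ε, ζ, η} and column 7 has {β, γ, ζ}, leaving only α.
Row 4, column 2: row 4 has {ε, ζ} and column 2 has {α, β, δ, ε, ζ, η}, leaving only γ.
Row 4, column 4: row 4 has {γ, ε, ζ} and column 4 has {α, δ, ε, ζ, η}, leaving only β.
Row 4, column 5: row 4 has {β, γ, ε, ζ} and column 5 has {α, β, δ, ε}, leaving only η.
Row 4, column 6: row 4 has {β, γ, ε, ζ, η} and column 6 has {β, δ, ε, ζ}, leaving only α.
Row 4, column 7: row 4 has {α, β, γ, ε, ζ, η} and column 7 has {α, β, γ, ζ}, leaving only δ.
Row 5 already has {α, ε} and column 7 already has {α, β, γ, δ, ζ}, so row 5, column 7 must be η.

η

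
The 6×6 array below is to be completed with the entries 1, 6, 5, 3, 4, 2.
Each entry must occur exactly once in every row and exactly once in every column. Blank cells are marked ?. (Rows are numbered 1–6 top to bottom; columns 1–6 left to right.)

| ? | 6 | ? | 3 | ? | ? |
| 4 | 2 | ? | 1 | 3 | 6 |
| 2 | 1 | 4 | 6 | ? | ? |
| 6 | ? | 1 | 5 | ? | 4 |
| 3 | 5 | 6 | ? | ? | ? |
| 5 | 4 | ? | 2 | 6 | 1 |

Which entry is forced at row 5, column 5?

Row 1, column 1: row 1 has {6, 3} and column 1 has {6, 5, 3, 4, 2}, leaving only 1.
Row 2, column 3: row 2 has {1, 6, 3, 4, 2} and column 3 has {1, 6, 4}, leaving only 5.
Row 1, column 3: row 1 has {1, 6, 3} and column 3 has {1, 6, 5, 4}, leaving only 2.
Row 1, column 6: row 1 has {1, 6, 3, 2} and column 6 has {1, 6, 4}, leaving only 5.
Row 1, column 5: row 1 has {1, 6, 5, 3, 2} and column 5 has {6, 3}, leaving only 4.
Row 3, column 5: row 3 has {1, 6, 4, 2} and column 5 has {6, 3, 4}, leaving only 5.
Row 3, column 6: row 3 has {1, 6, 5, 4, 2} and column 6 has {1, 6, 5, 4}, leaving only 3.
Row 4, column 2: row 4 has {1, 6, 5, 4} and column 2 has {1, 6, 5, 4, 2}, leaving only 3.
Row 4, column 5: row 4 has {1, 6, 5, 3, 4} and column 5 has {6, 5, 3, 4}, leaving only 2.
Row 5 already has {6, 5, 3} and column 5 already has {6, 5, 3, 4, 2}, so row 5, column 5 must be 1.

1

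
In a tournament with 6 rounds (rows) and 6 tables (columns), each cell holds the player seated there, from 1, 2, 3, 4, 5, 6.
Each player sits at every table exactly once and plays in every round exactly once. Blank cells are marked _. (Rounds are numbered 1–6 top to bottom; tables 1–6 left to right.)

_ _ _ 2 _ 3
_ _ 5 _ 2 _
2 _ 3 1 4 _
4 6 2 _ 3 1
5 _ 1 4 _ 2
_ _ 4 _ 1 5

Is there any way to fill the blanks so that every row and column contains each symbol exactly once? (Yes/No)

No round or table among the givens repeats a symbol, and propagating forced cells runs into no contradiction.
One valid completion exists (for instance, 1 4 6 2 5 3 / 6 1 5 3 2 4 / 2 5 3 1 4 6 / 4 6 2 5 3 1 / 5 3 1 4 6 2 / 3 2 4 6 1 5).

Yes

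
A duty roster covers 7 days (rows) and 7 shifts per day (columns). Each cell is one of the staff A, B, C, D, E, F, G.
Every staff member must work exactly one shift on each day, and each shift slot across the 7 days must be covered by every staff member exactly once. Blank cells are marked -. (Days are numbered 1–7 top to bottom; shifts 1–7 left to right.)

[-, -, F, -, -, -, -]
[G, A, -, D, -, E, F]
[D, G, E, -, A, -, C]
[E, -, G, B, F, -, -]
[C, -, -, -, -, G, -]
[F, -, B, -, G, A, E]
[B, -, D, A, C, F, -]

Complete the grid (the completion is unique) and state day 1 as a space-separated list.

Day 1, shift 1: day 1 has {F} and shift 1 has {B, C, D, E, F, G}, leaving only A.
Day 2, shift 3: day 2 has {A, D, E, F, G} and shift 3 has {B, D, E, F, G}, leaving only C.
Day 2, shift 5: day 2 has {A, C, D, E, F, G} and shift 5 has {A, C, F, G}, leaving only B.
Day 3, shift 4: day 3 has {A, C, D, E, G} and shift 4 has {A, B, D}, leaving only F.
Day 3, shift 6: day 3 has {A, C, D, E, F, G} and shift 6 has {A, E, F, G}, leaving only B.
Day 5, shift 3: day 5 has {C, G} and shift 3 has {B, C, D, E, F, G}, leaving only A.
Day 5, shift 4: day 5 has {A, C, G} and shift 4 has {A, B, D, F}, leaving only E.
Day 5, shift 5: day 5 has {A, C, E, G} and shift 5 has {A, B, C, F, G}, leaving only D.
Day 1, shift 5: day 1 has {A, F} and shift 5 has {A, B, C, D, F, G}, leaving only E.
Day 5, shift 7: day 5 has {A, C, D, E, G} and shift 7 has {C, E, F}, leaving only B.
Day 5, shift 2: day 5 has {A, B, C, D, E, G} and shift 2 has {A, G}, leaving only F.
Day 6, shift 4: day 6 has {A, B, E, F, G} and shift 4 has {A, B, D, E, F}, leaving only C.
Day 1, shift 4: day 1 has {A, E, F} and shift 4 has {A, B, C, D, E, F}, leaving only G.
Day 1, shift 7: day 1 has {A, E, F, G} and shift 7 has {B, C, E, F}, leaving only D.
Day 1, shift 6: day 1 has {A, D, E, F, G} and shift 6 has {A, B, E, F, G}, leaving only C.
Day 1, shift 2: day 1 has {A, C, D, E, F, G} and shift 2 has {A, F, G}, leaving only B.
So day 1 reads: A B F G E C D.

A B F G E C D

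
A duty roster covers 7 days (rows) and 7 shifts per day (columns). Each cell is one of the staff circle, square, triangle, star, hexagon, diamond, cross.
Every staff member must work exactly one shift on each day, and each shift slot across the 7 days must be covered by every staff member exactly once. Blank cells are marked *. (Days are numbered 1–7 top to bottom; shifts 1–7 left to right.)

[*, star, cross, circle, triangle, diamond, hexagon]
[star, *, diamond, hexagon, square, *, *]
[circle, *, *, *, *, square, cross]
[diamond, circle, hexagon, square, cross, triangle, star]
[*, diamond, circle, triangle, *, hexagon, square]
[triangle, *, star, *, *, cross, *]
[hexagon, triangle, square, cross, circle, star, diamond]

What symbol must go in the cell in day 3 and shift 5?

Day 1, shift 1: day 1 has {circle, triangle, star, hexagon, diamond, cross} and shift 1 has {circle, triangle, star, hexagon, diamond}, leaving only square.
Day 2, shift 2: day 2 has {square, star, hexagon, diamond} and shift 2 has {circle, triangle, star, diamond}, leaving only cross.
Day 2, shift 6: day 2 has {square, star, hexagon, diamond, cross} and shift 6 has {square, triangle, star, hexagon, diamond, cross}, leaving only circle.
Day 2, shift 7: day 2 has {circle, square, star, hexagon, diamond, cross} and shift 7 has {square, star, hexagon, diamond, cross}, leaving only triangle.
Day 3, shift 2: day 3 has {circle, square, cross} and shift 2 has {circle, triangle, star, diamond, cross}, leaving only hexagon.
Day 3, shift 3: day 3 has {circle, square, hexagon, cross} and shift 3 has {circle, square, star, hexagon, diamond, cross}, leaving only triangle.
Day 5, shift 1: day 5 has {circle, square, triangle, hexagon, diamond} and shift 1 has {circle, square, triangle, star, hexagon, diamond}, leaving only cross.
Day 5, shift 5: day 5 has {circle, square, triangle, hexagon, diamond, cross} and shift 5 has {circle, square, triangle, cross}, leaving only star.
Day 3 already has {circle, square, triangle, hexagon, cross} and shift 5 already has {circle, square, triangle, star, cross}, so day 3, shift 5 must be diamond.

diamond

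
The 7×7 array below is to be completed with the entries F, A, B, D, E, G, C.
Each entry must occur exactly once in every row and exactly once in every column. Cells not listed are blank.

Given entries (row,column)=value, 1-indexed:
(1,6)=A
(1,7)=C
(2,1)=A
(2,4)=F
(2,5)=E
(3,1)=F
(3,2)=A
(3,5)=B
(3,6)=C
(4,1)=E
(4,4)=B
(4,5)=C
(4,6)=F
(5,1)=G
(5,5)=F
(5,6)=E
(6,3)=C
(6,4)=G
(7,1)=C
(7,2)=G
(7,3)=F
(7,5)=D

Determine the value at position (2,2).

Row 1, column 5: row 1 has {A, C} and column 5 has {F, B, D, E, C}, leaving only G.
Row 4, column 2: row 4 has {F, B, E, C} and column 2 has {A, G}, leaving only D.
Row 6, column 5: row 6 has {G, C} and column 5 has {F, B, D, E, G, C}, leaving only A.
Row 7, column 6: row 7 has {F, D, G, C} and column 6 has {F, A, E, C}, leaving only B.
Row 6, column 6: row 6 has {A, G, C} and column 6 has {F, A, B, E, C}, leaving only D.
Row 2, column 6: row 2 has {F, A, E} and column 6 has {F, A, B, D, E, C}, leaving only G.
Row 6, column 1: row 6 has {A, D, G, C} and column 1 has {F, A, E, G, C}, leaving only B.
Row 1, column 1: row 1 has {A, G, C} and column 1 has {F, A, B, E, G, C}, leaving only D.
Row 1, column 4: row 1 has {A, D, G, C} and column 4 has {F, B, G}, leaving only E.
Row 1, column 3: row 1 has {A, D, E, G, C} and column 3 has {F, C}, leaving only B.
Row 1, column 2: row 1 has {A, B, D, E, G, C} and column 2 has {A, D, G}, leaving only F.
Row 2, column 3: row 2 has {F, A, E, G} and column 3 has {F, B, C}, leaving only D.
Row 2, column 7: row 2 has {F, A, D, E, G} and column 7 has {C}, leaving only B.
Row 2 already has {F, A, B, D, E, G} and column 2 already has {F, A, D, G}, so row 2, column 2 must be C.

C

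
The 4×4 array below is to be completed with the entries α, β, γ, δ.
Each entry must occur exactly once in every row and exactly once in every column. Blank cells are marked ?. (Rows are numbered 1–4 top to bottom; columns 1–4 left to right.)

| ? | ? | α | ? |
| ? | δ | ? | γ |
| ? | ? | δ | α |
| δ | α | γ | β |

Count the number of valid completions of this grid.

Row 1, column 1: eliminating its row and column leaves {β, γ}.
Row 1, column 2: eliminating its row and column leaves {β, γ}.
Row 1, column 4: eliminating its row and column leaves {δ}.
Row 2, column 1: eliminating its row and column leaves {α, β}.
Row 2, column 3: eliminating its row and column leaves {β}.
Row 3, column 1: eliminating its row and column leaves {β, γ}.
Row 3, column 2: eliminating its row and column leaves {β, γ}.
Enumerating the assignments across these blanks that avoid any row or column repeat gives 2 completions.

2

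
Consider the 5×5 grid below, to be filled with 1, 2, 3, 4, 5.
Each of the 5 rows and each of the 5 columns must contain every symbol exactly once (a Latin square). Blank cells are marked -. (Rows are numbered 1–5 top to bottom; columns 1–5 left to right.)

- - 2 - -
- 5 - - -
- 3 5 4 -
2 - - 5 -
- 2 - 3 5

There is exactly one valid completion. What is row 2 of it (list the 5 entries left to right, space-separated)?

3 5 4 2 1

Row 1, column 4: row 1 has {2} and column 4 has {3, 4, 5}, leaving only 1.
Row 2, column 4: row 2 has {5} and column 4 has {1, 3, 4, 5}, leaving only 2.
Row 1, column 2: row 1 has {1, 2} and column 2 has {2, 3, 5}, leaving only 4.
Row 1, column 5: row 1 has {1, 2, 4} and column 5 has {5}, leaving only 3.
Row 1, column 1: row 1 has {1, 2, 3, 4} and column 1 has {2}, leaving only 5.
Row 3, column 1: row 3 has {3, 4, 5} and column 1 has {2, 5}, leaving only 1.
Row 3, column 5: row 3 has {1, 3, 4, 5} and column 5 has {3, 5}, leaving only 2.
Row 4, column 2: row 4 has {2, 5} and column 2 has {2, 3, 4, 5}, leaving only 1.
Row 4, column 5: row 4 has {1, 2, 5} and column 5 has {2, 3, 5}, leaving only 4.
Row 2, column 5: row 2 has {2, 5} and column 5 has {2, 3, 4, 5}, leaving only 1.
Row 4, column 3: row 4 has {1, 2, 4, 5} and column 3 has {2, 5}, leaving only 3.
Row 2, column 3: row 2 has {1, 2, 5} and column 3 has {2, 3, 5}, leaving only 4.
Row 2, column 1: row 2 has {1, 2, 4, 5} and column 1 has {1, 2, 5}, leaving only 3.
So row 2 reads: 3 5 4 2 1.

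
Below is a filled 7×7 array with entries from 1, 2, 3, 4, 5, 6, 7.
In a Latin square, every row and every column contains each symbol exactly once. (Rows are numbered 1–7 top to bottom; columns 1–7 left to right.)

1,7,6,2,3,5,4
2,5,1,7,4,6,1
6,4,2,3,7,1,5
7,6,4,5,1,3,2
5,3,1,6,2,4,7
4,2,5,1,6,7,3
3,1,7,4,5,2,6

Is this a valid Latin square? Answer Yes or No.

Row 2 contains 1 twice (at columns 3 and 7), so it is not a permutation.

No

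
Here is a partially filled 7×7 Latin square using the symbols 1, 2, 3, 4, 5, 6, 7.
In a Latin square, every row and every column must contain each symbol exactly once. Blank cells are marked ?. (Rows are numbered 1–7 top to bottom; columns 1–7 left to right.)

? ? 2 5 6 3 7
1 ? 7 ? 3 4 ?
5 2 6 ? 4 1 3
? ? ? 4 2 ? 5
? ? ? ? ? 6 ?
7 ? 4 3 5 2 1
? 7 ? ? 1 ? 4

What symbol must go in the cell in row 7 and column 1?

Row 1, column 1: row 1 has {2, 3, 5, 6, 7} and column 1 has {1, 5, 7}, leaving only 4.
Row 1, column 2: row 1 has {2, 3, 4, 5, 6, 7} and column 2 has {2, 7}, leaving only 1.
Row 3, column 4: row 3 has {1, 2, 3, 4, 5, 6} and column 4 has {3, 4, 5}, leaving only 7.
Row 4, column 6: row 4 has {2, 4, 5} and column 6 has {1, 2, 3, 4, 6}, leaving only 7.
Row 5, column 5: row 5 has {6} and column 5 has {1, 2, 3, 4, 5, 6}, leaving only 7.
Row 5, column 7: row 5 has {6, 7} and column 7 has {1, 3, 4, 5, 7}, leaving only 2.
Row 2, column 7: row 2 has {1, 3, 4, 7} and column 7 has {1, 2, 3, 4, 5, 7}, leaving only 6.
Row 2, column 2: row 2 has {1, 3, 4, 6, 7} and column 2 has {1, 2, 7}, leaving only 5.
Row 2, column 4: row 2 has {1, 3, 4, 5, 6, 7} and column 4 has {3, 4, 5, 7}, leaving only 2.
Row 5, column 1: row 5 has {2, 6, 7} and column 1 has {1, 4, 5, 7}, leaving only 3.
Row 4, column 1: row 4 has {2, 4, 5, 7} and column 1 has {1, 3, 4, 5, 7}, leaving only 6.
Row 7 already has {1, 4, 7} and column 1 already has {1, 3, 4, 5, 6, 7}, so row 7, column 1 must be 2.

2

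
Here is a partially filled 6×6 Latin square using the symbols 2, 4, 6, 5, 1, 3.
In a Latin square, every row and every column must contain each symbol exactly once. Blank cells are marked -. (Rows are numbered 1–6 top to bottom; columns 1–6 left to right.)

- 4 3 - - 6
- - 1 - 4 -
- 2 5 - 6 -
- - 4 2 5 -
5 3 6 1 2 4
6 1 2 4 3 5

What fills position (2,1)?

Row 1, column 4: row 1 has {4, 6, 3} and column 4 has {2, 4, 1}, leaving only 5.
Row 1, column 5: row 1 has {4, 6, 5, 3} and column 5 has {2, 4, 6, 5, 3}, leaving only 1.
Row 1, column 1: row 1 has {4, 6, 5, 1, 3} and column 1 has {6, 5}, leaving only 2.
Row 2 already has {4, 1} and column 1 already has {2, 6, 5}, so row 2, column 1 must be 3.

3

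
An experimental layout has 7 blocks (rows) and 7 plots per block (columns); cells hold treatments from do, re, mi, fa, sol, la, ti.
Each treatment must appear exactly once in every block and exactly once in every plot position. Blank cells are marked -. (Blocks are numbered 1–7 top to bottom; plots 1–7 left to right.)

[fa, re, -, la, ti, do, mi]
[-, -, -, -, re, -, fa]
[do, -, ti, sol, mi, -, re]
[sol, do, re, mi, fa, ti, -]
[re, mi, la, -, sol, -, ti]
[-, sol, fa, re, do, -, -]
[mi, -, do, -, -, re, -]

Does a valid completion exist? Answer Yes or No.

Block 1, plot 3: block 1 has {do, re, mi, fa, la, ti} and plot 3 has {do, re, fa, la, ti}, so it must be sol.
Block 2, plot 3: block 2 has {re, fa} and plot 3 has {do, re, fa, sol, la, ti}, so it must be mi.
Block 4, plot 7: block 4 has {do, re, mi, fa, sol, ti} and plot 7 has {re, mi, fa, ti}, so it must be la.
Now block 6, plot 7: block 6 together with plot 7 already contain {do, re, mi, fa, sol, la, ti} — every symbol — so nothing can go there. The grid has no valid completion.

No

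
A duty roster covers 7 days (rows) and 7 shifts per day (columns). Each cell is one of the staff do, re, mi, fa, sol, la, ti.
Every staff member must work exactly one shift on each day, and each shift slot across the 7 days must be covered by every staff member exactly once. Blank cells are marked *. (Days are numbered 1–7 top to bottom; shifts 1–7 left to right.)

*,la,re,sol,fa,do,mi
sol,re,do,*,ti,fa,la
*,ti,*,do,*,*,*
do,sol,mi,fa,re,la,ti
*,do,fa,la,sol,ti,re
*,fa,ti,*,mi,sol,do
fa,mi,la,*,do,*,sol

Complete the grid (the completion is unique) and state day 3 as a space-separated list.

Day 3, shift 3: day 3 has {do, ti} and shift 3 has {do, re, mi, fa, la, ti}, leaving only sol.
Day 3, shift 5: day 3 has {do, sol, ti} and shift 5 has {do, re, mi, fa, sol, ti}, leaving only la.
Day 3, shift 7: day 3 has {do, sol, la, ti} and shift 7 has {do, re, mi, sol, la, ti}, leaving only fa.
Day 1, shift 1: day 1 has {do, re, mi, fa, sol, la} and shift 1 has {do, fa, sol}, leaving only ti.
Day 2, shift 4: day 2 has {do, re, fa, sol, la, ti} and shift 4 has {do, fa, sol, la}, leaving only mi.
Day 5, shift 1: day 5 has {do, re, fa, sol, la, ti} and shift 1 has {do, fa, sol, ti}, leaving only mi.
Day 3, shift 1: day 3 has {do, fa, sol, la, ti} and shift 1 has {do, mi, fa, sol, ti}, leaving only re.
Day 3, shift 6: day 3 has {do, re, fa, sol, la, ti} and shift 6 has {do, fa, sol, la, ti}, leaving only mi.
So day 3 reads: re ti sol do la mi fa.

re ti sol do la mi fa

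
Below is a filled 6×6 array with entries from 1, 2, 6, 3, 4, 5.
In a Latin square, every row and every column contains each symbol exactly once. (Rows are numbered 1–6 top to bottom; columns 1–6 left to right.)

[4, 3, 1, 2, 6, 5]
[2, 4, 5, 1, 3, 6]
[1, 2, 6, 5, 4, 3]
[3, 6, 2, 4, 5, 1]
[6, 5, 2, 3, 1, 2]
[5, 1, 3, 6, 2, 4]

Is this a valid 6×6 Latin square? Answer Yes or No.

Row 5 contains 2 twice (at columns 3 and 6), so it is not a permutation.

No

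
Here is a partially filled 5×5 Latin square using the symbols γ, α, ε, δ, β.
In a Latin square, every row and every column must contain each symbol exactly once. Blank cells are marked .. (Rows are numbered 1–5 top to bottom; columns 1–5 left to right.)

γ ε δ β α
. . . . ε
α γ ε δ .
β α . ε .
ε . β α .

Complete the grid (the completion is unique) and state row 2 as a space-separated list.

δ β α γ ε

Row 2, column 1: row 2 has {ε} and column 1 has {γ, α, ε, β}, leaving only δ.
Row 2, column 2: row 2 has {ε, δ} and column 2 has {γ, α, ε}, leaving only β.
Row 2, column 4: row 2 has {ε, δ, β} and column 4 has {α, ε, δ, β}, leaving only γ.
Row 2, column 3: row 2 has {γ, ε, δ, β} and column 3 has {ε, δ, β}, leaving only α.
So row 2 reads: δ β α γ ε.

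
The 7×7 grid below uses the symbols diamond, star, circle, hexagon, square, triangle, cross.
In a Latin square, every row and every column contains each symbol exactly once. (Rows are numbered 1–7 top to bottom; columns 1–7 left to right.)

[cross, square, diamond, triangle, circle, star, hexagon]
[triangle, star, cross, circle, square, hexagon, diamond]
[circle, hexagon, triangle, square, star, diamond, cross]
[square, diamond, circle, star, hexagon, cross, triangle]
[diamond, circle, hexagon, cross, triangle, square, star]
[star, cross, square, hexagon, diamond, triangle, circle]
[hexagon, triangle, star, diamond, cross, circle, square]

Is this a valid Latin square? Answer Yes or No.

Yes

Each row is a permutation of the 7 symbols, and so is each column.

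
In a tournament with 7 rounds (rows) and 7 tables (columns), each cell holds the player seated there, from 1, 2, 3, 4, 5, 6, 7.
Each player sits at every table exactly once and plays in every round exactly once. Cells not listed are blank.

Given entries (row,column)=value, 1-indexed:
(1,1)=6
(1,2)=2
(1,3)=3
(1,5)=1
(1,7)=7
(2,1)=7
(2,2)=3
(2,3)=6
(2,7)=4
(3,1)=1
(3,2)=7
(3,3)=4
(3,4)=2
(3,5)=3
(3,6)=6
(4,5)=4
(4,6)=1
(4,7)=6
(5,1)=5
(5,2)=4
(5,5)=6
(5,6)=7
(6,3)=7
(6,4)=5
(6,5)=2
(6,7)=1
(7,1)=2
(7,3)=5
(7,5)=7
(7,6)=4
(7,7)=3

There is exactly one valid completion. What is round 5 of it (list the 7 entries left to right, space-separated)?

5 4 1 3 6 7 2

Round 5, table 7: round 5 has {4, 5, 6, 7} and table 7 has {1, 3, 4, 6, 7}, leaving only 2.
Round 5, table 3: round 5 has {2, 4, 5, 6, 7} and table 3 has {3, 4, 5, 6, 7}, leaving only 1.
Round 5, table 4: round 5 has {1, 2, 4, 5, 6, 7} and table 4 has {2, 5}, leaving only 3.
So round 5 reads: 5 4 1 3 6 7 2.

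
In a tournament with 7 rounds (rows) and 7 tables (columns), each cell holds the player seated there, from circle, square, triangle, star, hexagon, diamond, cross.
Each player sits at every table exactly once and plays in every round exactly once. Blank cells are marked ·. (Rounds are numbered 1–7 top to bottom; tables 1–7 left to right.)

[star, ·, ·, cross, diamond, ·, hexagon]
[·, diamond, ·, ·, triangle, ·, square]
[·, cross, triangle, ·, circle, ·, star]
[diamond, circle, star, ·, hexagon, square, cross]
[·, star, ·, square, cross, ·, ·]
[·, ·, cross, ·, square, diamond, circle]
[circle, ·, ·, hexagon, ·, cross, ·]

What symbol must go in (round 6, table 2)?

hexagon

Round 3, table 4: round 3 has {circle, triangle, star, cross} and table 4 has {square, hexagon, cross}, leaving only diamond.
Round 3, table 6: round 3 has {circle, triangle, star, diamond, cross} and table 6 has {square, diamond, cross}, leaving only hexagon.
Round 3, table 1: round 3 has {circle, triangle, star, hexagon, diamond, cross} and table 1 has {circle, star, diamond}, leaving only square.
Round 4, table 4: round 4 has {circle, square, star, hexagon, diamond, cross} and table 4 has {square, hexagon, diamond, cross}, leaving only triangle.
Round 6, table 4: round 6 has {circle, square, diamond, cross} and table 4 has {square, triangle, hexagon, diamond, cross}, leaving only star.
Round 2, table 4: round 2 has {square, triangle, diamond} and table 4 has {square, triangle, star, hexagon, diamond, cross}, leaving only circle.
Round 2, table 3: round 2 has {circle, square, triangle, diamond} and table 3 has {triangle, star, cross}, leaving only hexagon.
Round 2, table 1: round 2 has {circle, square, triangle, hexagon, diamond} and table 1 has {circle, square, star, diamond}, leaving only cross.
Round 2, table 6: round 2 has {circle, square, triangle, hexagon, diamond, cross} and table 6 has {square, hexagon, diamond, cross}, leaving only star.
Round 7, table 5: round 7 has {circle, hexagon, cross} and table 5 has {circle, square, triangle, hexagon, diamond, cross}, leaving only star.
Round 6, table 2 is narrowed to {triangle, hexagon}.
If it were triangle, then round 7, table 2 would be left with no valid symbol.
So round 6, table 2 must be hexagon.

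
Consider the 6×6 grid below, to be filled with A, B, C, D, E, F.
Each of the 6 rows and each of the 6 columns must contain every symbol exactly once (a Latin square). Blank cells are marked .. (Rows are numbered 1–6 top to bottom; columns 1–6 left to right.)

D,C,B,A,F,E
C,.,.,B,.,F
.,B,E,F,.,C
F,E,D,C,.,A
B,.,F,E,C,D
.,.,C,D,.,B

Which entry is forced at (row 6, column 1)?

E

Row 2, column 3: row 2 has {B, C, F} and column 3 has {B, C, D, E, F}, leaving only A.
Row 2, column 2: row 2 has {A, B, C, F} and column 2 has {B, C, E}, leaving only D.
Row 2, column 5: row 2 has {A, B, C, D, F} and column 5 has {C, F}, leaving only E.
Row 3, column 1: row 3 has {B, C, E, F} and column 1 has {B, C, D, F}, leaving only A.
Row 6 already has {B, C, D} and column 1 already has {A, B, C, D, F}, so row 6, column 1 must be E.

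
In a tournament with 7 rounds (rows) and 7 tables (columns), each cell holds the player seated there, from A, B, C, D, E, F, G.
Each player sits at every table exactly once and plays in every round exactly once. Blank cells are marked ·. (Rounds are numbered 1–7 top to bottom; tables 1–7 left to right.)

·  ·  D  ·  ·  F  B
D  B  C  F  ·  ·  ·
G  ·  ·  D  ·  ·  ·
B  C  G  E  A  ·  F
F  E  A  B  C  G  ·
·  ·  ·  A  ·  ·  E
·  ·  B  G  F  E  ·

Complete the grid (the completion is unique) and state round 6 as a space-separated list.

C G F A D B E

Round 6, table 1: round 6 has {A, E} and table 1 has {B, D, F, G}, leaving only C.
Round 6, table 3: round 6 has {A, C, E} and table 3 has {A, B, C, D, G}, leaving only F.
Round 1, table 4: round 1 has {B, D, F} and table 4 has {A, B, D, E, F, G}, leaving only C.
Round 2, table 6: round 2 has {B, C, D, F} and table 6 has {E, F, G}, leaving only A.
Round 2, table 7: round 2 has {A, B, C, D, F} and table 7 has {B, E, F}, leaving only G.
Round 2, table 5: round 2 has {A, B, C, D, F, G} and table 5 has {A, C, F}, leaving only E.
Round 1, table 5: round 1 has {B, C, D, F} and table 5 has {A, C, E, F}, leaving only G.
Round 1, table 2: round 1 has {B, C, D, F, G} and table 2 has {B, C, E}, leaving only A.
Round 1, table 1: round 1 has {A, B, C, D, F, G} and table 1 has {B, C, D, F, G}, leaving only E.
Round 3, table 2: round 3 has {D, G} and table 2 has {A, B, C, E}, leaving only F.
Round 3, table 3: round 3 has {D, F, G} and table 3 has {A, B, C, D, F, G}, leaving only E.
Round 3, table 5: round 3 has {D, E, F, G} and table 5 has {A, C, E, F, G}, leaving only B.
Round 6, table 5: round 6 has {A, C, E, F} and table 5 has {A, B, C, E, F, G}, leaving only D.
Round 6, table 2: round 6 has {A, C, D, E, F} and table 2 has {A, B, C, E, F}, leaving only G.
Round 6, table 6: round 6 has {A, C, D, E, F, G} and table 6 has {A, E, F, G}, leaving only B.
So round 6 reads: C G F A D B E.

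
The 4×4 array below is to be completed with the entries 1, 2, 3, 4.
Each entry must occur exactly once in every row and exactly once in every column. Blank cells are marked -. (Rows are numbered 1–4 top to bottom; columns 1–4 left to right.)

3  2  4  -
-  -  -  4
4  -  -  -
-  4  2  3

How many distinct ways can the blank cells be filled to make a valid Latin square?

Row 1, column 4: eliminating its row and column leaves {1}.
Row 2, column 1: eliminating its row and column leaves {1, 2}.
Row 2, column 2: eliminating its row and column leaves {1, 3}.
Row 2, column 3: eliminating its row and column leaves {1, 3}.
Row 3, column 2: eliminating its row and column leaves {1, 3}.
Row 3, column 3: eliminating its row and column leaves {1, 3}.
Row 3, column 4: eliminating its row and column leaves {1, 2}.
Row 4, column 1: eliminating its row and column leaves {1}.
Enumerating the assignments across these blanks that avoid any row or column repeat gives 2 completions.

2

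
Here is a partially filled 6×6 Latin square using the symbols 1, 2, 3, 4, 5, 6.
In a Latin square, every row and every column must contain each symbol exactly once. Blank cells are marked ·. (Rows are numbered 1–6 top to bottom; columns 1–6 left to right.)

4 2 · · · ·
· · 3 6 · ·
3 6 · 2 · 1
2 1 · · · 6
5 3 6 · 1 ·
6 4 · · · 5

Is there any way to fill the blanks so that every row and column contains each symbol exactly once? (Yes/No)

Yes

No row or column among the givens repeats a symbol, and propagating forced cells runs into no contradiction.
One valid completion exists (for instance, 4 2 1 5 6 3 / 1 5 3 6 2 4 / 3 6 5 2 4 1 / 2 1 4 3 5 6 / 5 3 6 4 1 2 / 6 4 2 1 3 5).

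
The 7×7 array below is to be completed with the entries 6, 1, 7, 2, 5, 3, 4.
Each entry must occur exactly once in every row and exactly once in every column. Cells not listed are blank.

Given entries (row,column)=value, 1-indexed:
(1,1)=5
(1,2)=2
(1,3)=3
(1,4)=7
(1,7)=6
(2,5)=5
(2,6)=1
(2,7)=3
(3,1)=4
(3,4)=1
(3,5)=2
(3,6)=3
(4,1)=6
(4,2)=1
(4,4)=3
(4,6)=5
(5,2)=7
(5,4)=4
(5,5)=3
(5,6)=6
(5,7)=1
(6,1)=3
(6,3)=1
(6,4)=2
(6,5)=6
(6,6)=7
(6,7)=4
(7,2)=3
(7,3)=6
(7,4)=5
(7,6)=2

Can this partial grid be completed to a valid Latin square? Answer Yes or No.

No row or column among the givens repeats a symbol, and propagating forced cells runs into no contradiction.
One valid completion exists (for instance, 5 2 3 7 1 4 6 / 7 4 2 6 5 1 3 / 4 6 7 1 2 3 5 / 6 1 4 3 7 5 2 / 2 7 5 4 3 6 1 / 3 5 1 2 6 7 4 / 1 3 6 5 4 2 7).

Yes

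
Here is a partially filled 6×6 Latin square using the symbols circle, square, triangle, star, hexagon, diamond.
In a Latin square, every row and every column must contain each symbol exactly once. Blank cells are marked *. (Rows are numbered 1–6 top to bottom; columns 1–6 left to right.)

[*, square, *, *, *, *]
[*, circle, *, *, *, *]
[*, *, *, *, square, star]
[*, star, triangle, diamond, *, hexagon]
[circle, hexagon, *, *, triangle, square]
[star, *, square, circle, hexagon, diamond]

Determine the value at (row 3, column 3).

circle

Row 2, column 6: row 2 has {circle} and column 6 has {square, star, hexagon, diamond}, leaving only triangle.
Row 1, column 6: row 1 has {square} and column 6 has {square, triangle, star, hexagon, diamond}, leaving only circle.
Row 4, column 1: row 4 has {triangle, star, hexagon, diamond} and column 1 has {circle, star}, leaving only square.
Row 4, column 5: row 4 has {square, triangle, star, hexagon, diamond} and column 5 has {square, triangle, hexagon}, leaving only circle.
Row 5, column 4: row 5 has {circle, square, triangle, hexagon} and column 4 has {circle, diamond}, leaving only star.
Row 5, column 3: row 5 has {circle, square, triangle, star, hexagon} and column 3 has {square, triangle}, leaving only diamond.
Row 6, column 2: row 6 has {circle, square, star, hexagon, diamond} and column 2 has {circle, square, star, hexagon}, leaving only triangle.
Row 3, column 2: row 3 has {square, star} and column 2 has {circle, square, triangle, star, hexagon}, leaving only diamond.
Row 3, column 3 is narrowed to {circle, hexagon}.
If it were hexagon, then row 2, column 3 would be left with no valid symbol.
So row 3, column 3 must be circle.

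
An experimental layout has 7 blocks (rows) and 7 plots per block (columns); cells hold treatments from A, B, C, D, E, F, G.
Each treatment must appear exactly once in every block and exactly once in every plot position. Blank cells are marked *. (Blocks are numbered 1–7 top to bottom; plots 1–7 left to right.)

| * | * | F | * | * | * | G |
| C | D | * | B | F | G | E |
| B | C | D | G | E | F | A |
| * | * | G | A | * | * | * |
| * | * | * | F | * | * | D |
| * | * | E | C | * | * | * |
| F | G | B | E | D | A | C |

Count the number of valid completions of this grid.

Block 1, plot 1: eliminating its block and plot leaves {A, D, E}.
Block 1, plot 2: eliminating its block and plot leaves {A, B, E}.
Block 1, plot 4: eliminating its block and plot leaves {D}.
Block 1, plot 5: eliminating its block and plot leaves {A, B, C}.
Block 1, plot 6: eliminating its block and plot leaves {B, C, D, E}.
Block 2, plot 3: eliminating its block and plot leaves {A}.
Block 4, plot 1: eliminating its block and plot leaves {D, E}.
Block 4, plot 2: eliminating its block and plot leaves {B, E, F}.
Block 4, plot 5: eliminating its block and plot leaves {B, C}.
Block 4, plot 6: eliminating its block and plot leaves {B, C, D, E}.
Block 4, plot 7: eliminating its block and plot leaves {B, F}.
Block 5, plot 1: eliminating its block and plot leaves {A, E, G}.
Block 5, plot 2: eliminating its block and plot leaves {A, B, E}.
Block 5, plot 3: eliminating its block and plot leaves {A, C}.
Block 5, plot 5: eliminating its block and plot leaves {A, B, C, G}.
Block 5, plot 6: eliminating its block and plot leaves {B, C, E}.
Block 6, plot 1: eliminating its block and plot leaves {A, D, G}.
Block 6, plot 2: eliminating its block and plot leaves {A, B, F}.
Block 6, plot 5: eliminating its block and plot leaves {A, B, G}.
Block 6, plot 6: eliminating its block and plot leaves {B, D}.
Block 6, plot 7: eliminating its block and plot leaves {B, F}.
Enumerating the assignments across these blanks that avoid any block or plot repeat gives 14 completions.

14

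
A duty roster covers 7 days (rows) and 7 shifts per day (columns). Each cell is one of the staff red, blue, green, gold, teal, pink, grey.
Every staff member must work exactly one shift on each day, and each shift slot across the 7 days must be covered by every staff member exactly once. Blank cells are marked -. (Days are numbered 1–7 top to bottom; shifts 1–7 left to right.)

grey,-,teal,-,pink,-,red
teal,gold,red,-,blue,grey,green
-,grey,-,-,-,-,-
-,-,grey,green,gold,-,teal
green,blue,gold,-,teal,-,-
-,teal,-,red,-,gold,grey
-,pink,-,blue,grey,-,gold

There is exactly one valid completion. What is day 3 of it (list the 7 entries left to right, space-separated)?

Day 1, shift 2: day 1 has {red, teal, pink, grey} and shift 2 has {blue, gold, teal, pink, grey}, leaving only green.
Day 1, shift 4: day 1 has {red, green, teal, pink, grey} and shift 4 has {red, blue, green}, leaving only gold.
Day 1, shift 6: day 1 has {red, green, gold, teal, pink, grey} and shift 6 has {gold, grey}, leaving only blue.
Day 2, shift 4: day 2 has {red, blue, green, gold, teal, grey} and shift 4 has {red, blue, green, gold}, leaving only pink.
Day 3, shift 4: day 3 has {grey} and shift 4 has {red, blue, green, gold, pink}, leaving only teal.
Day 4, shift 2: day 4 has {green, gold, teal, grey} and shift 2 has {blue, green, gold, teal, pink, grey}, leaving only red.
Day 4, shift 6: day 4 has {red, green, gold, teal, grey} and shift 6 has {blue, gold, grey}, leaving only pink.
Day 4, shift 1: day 4 has {red, green, gold, teal, pink, grey} and shift 1 has {green, teal, grey}, leaving only blue.
Day 5, shift 4: day 5 has {blue, green, gold, teal} and shift 4 has {red, blue, green, gold, teal, pink}, leaving only grey.
Day 5, shift 6: day 5 has {blue, green, gold, teal, grey} and shift 6 has {blue, gold, pink, grey}, leaving only red.
Day 3, shift 6: day 3 has {teal, grey} and shift 6 has {red, blue, gold, pink, grey}, leaving only green.
Day 3, shift 5: day 3 has {green, teal, grey} and shift 5 has {blue, gold, teal, pink, grey}, leaving only red.
Day 5, shift 7: day 5 has {red, blue, green, gold, teal, grey} and shift 7 has {red, green, gold, teal, grey}, leaving only pink.
Day 3, shift 7: day 3 has {red, green, teal, grey} and shift 7 has {red, green, gold, teal, pink, grey}, leaving only blue.
Day 3, shift 3: day 3 has {red, blue, green, teal, grey} and shift 3 has {red, gold, teal, grey}, leaving only pink.
Day 3, shift 1: day 3 has {red, blue, green, teal, pink, grey} and shift 1 has {blue, green, teal, grey}, leaving only gold.
So day 3 reads: gold grey pink teal red green blue.

gold grey pink teal red green blue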